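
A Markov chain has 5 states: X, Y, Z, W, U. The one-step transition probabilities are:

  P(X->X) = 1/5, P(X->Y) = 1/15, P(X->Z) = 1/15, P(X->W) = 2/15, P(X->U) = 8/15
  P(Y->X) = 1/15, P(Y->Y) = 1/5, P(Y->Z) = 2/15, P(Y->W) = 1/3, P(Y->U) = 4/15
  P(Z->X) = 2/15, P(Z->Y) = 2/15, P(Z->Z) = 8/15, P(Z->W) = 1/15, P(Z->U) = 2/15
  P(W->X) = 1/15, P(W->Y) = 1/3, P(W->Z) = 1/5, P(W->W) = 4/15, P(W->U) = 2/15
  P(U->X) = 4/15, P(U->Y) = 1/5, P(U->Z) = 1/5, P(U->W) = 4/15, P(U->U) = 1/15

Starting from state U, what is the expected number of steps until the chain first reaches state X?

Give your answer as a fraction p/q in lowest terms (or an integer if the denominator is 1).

Let h_i = expected steps to first reach X from state i.
Boundary: h_X = 0.
First-step equations for the other states:
  h_Y = 1 + 1/15*h_X + 1/5*h_Y + 2/15*h_Z + 1/3*h_W + 4/15*h_U
  h_Z = 1 + 2/15*h_X + 2/15*h_Y + 8/15*h_Z + 1/15*h_W + 2/15*h_U
  h_W = 1 + 1/15*h_X + 1/3*h_Y + 1/5*h_Z + 4/15*h_W + 2/15*h_U
  h_U = 1 + 4/15*h_X + 1/5*h_Y + 1/5*h_Z + 4/15*h_W + 1/15*h_U

Substituting h_X = 0 and rearranging gives the linear system (I - Q) h = 1:
  [4/5, -2/15, -1/3, -4/15] . (h_Y, h_Z, h_W, h_U) = 1
  [-2/15, 7/15, -1/15, -2/15] . (h_Y, h_Z, h_W, h_U) = 1
  [-1/3, -1/5, 11/15, -2/15] . (h_Y, h_Z, h_W, h_U) = 1
  [-1/5, -1/5, -4/15, 14/15] . (h_Y, h_Z, h_W, h_U) = 1

Solving yields:
  h_Y = 10005/1178
  h_Z = 18405/2356
  h_W = 5085/589
  h_U = 33135/4712

Starting state is U, so the expected hitting time is h_U = 33135/4712.

Answer: 33135/4712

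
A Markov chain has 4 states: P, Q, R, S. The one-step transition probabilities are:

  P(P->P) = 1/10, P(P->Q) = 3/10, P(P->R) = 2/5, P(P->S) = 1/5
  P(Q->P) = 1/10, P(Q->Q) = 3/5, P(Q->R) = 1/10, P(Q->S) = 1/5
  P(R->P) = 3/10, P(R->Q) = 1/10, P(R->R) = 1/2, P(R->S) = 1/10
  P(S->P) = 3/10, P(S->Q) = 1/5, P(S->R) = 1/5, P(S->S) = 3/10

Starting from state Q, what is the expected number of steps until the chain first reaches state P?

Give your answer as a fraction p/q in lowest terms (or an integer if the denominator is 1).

Answer: 50/9

Derivation:
Let h_i = expected steps to first reach P from state i.
Boundary: h_P = 0.
First-step equations for the other states:
  h_Q = 1 + 1/10*h_P + 3/5*h_Q + 1/10*h_R + 1/5*h_S
  h_R = 1 + 3/10*h_P + 1/10*h_Q + 1/2*h_R + 1/10*h_S
  h_S = 1 + 3/10*h_P + 1/5*h_Q + 1/5*h_R + 3/10*h_S

Substituting h_P = 0 and rearranging gives the linear system (I - Q) h = 1:
  [2/5, -1/10, -1/5] . (h_Q, h_R, h_S) = 1
  [-1/10, 1/2, -1/10] . (h_Q, h_R, h_S) = 1
  [-1/5, -1/5, 7/10] . (h_Q, h_R, h_S) = 1

Solving yields:
  h_Q = 50/9
  h_R = 130/33
  h_S = 410/99

Starting state is Q, so the expected hitting time is h_Q = 50/9.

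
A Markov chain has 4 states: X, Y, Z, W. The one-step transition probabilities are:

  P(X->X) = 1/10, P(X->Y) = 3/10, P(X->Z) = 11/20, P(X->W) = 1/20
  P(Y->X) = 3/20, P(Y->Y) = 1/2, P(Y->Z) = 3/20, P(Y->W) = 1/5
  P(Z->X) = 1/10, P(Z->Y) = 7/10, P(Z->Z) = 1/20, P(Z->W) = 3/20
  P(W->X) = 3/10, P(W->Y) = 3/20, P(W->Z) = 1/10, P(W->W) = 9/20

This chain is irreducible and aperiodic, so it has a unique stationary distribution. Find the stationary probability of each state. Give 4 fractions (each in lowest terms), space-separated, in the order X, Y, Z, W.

The stationary distribution satisfies pi = pi * P, i.e.:
  pi_X = 1/10*pi_X + 3/20*pi_Y + 1/10*pi_Z + 3/10*pi_W
  pi_Y = 3/10*pi_X + 1/2*pi_Y + 7/10*pi_Z + 3/20*pi_W
  pi_Z = 11/20*pi_X + 3/20*pi_Y + 1/20*pi_Z + 1/10*pi_W
  pi_W = 1/20*pi_X + 1/5*pi_Y + 3/20*pi_Z + 9/20*pi_W
with normalization: pi_X + pi_Y + pi_Z + pi_W = 1.

Using the first 3 balance equations plus normalization, the linear system A*pi = b is:
  [-9/10, 3/20, 1/10, 3/10] . pi = 0
  [3/10, -1/2, 7/10, 3/20] . pi = 0
  [11/20, 3/20, -19/20, 1/10] . pi = 0
  [1, 1, 1, 1] . pi = 1

Solving yields:
  pi_X = 1201/7254
  pi_Y = 172/403
  pi_Z = 451/2418
  pi_W = 802/3627

Verification (pi * P):
  1201/7254*1/10 + 172/403*3/20 + 451/2418*1/10 + 802/3627*3/10 = 1201/7254 = pi_X  (ok)
  1201/7254*3/10 + 172/403*1/2 + 451/2418*7/10 + 802/3627*3/20 = 172/403 = pi_Y  (ok)
  1201/7254*11/20 + 172/403*3/20 + 451/2418*1/20 + 802/3627*1/10 = 451/2418 = pi_Z  (ok)
  1201/7254*1/20 + 172/403*1/5 + 451/2418*3/20 + 802/3627*9/20 = 802/3627 = pi_W  (ok)

Answer: 1201/7254 172/403 451/2418 802/3627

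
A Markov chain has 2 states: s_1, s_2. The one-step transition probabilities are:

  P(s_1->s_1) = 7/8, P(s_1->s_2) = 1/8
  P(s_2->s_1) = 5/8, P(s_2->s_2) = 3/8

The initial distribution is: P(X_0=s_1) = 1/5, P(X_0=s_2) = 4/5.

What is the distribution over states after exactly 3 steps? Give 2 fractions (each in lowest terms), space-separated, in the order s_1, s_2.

Answer: 527/640 113/640

Derivation:
Propagating the distribution step by step (d_{t+1} = d_t * P):
d_0 = (s_1=1/5, s_2=4/5)
  d_1[s_1] = 1/5*7/8 + 4/5*5/8 = 27/40
  d_1[s_2] = 1/5*1/8 + 4/5*3/8 = 13/40
d_1 = (s_1=27/40, s_2=13/40)
  d_2[s_1] = 27/40*7/8 + 13/40*5/8 = 127/160
  d_2[s_2] = 27/40*1/8 + 13/40*3/8 = 33/160
d_2 = (s_1=127/160, s_2=33/160)
  d_3[s_1] = 127/160*7/8 + 33/160*5/8 = 527/640
  d_3[s_2] = 127/160*1/8 + 33/160*3/8 = 113/640
d_3 = (s_1=527/640, s_2=113/640)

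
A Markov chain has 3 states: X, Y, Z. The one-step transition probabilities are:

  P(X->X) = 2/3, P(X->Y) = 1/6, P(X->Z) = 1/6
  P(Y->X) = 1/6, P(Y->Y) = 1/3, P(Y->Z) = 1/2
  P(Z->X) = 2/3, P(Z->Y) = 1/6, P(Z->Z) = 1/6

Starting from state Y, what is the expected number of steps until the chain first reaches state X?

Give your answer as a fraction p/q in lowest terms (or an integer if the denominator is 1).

Let h_i = expected steps to first reach X from state i.
Boundary: h_X = 0.
First-step equations for the other states:
  h_Y = 1 + 1/6*h_X + 1/3*h_Y + 1/2*h_Z
  h_Z = 1 + 2/3*h_X + 1/6*h_Y + 1/6*h_Z

Substituting h_X = 0 and rearranging gives the linear system (I - Q) h = 1:
  [2/3, -1/2] . (h_Y, h_Z) = 1
  [-1/6, 5/6] . (h_Y, h_Z) = 1

Solving yields:
  h_Y = 48/17
  h_Z = 30/17

Starting state is Y, so the expected hitting time is h_Y = 48/17.

Answer: 48/17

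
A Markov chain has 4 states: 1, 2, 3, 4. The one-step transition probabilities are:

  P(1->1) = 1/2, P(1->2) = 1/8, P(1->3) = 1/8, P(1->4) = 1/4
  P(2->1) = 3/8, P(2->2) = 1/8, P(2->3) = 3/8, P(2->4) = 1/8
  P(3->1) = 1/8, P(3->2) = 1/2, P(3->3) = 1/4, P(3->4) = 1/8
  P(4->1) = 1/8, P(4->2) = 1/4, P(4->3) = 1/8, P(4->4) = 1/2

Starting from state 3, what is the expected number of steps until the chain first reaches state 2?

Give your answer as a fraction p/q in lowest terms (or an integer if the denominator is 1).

Answer: 200/73

Derivation:
Let h_i = expected steps to first reach 2 from state i.
Boundary: h_2 = 0.
First-step equations for the other states:
  h_1 = 1 + 1/2*h_1 + 1/8*h_2 + 1/8*h_3 + 1/4*h_4
  h_3 = 1 + 1/8*h_1 + 1/2*h_2 + 1/4*h_3 + 1/8*h_4
  h_4 = 1 + 1/8*h_1 + 1/4*h_2 + 1/8*h_3 + 1/2*h_4

Substituting h_2 = 0 and rearranging gives the linear system (I - Q) h = 1:
  [1/2, -1/8, -1/4] . (h_1, h_3, h_4) = 1
  [-1/8, 3/4, -1/8] . (h_1, h_3, h_4) = 1
  [-1/8, -1/8, 1/2] . (h_1, h_3, h_4) = 1

Solving yields:
  h_1 = 336/73
  h_3 = 200/73
  h_4 = 280/73

Starting state is 3, so the expected hitting time is h_3 = 200/73.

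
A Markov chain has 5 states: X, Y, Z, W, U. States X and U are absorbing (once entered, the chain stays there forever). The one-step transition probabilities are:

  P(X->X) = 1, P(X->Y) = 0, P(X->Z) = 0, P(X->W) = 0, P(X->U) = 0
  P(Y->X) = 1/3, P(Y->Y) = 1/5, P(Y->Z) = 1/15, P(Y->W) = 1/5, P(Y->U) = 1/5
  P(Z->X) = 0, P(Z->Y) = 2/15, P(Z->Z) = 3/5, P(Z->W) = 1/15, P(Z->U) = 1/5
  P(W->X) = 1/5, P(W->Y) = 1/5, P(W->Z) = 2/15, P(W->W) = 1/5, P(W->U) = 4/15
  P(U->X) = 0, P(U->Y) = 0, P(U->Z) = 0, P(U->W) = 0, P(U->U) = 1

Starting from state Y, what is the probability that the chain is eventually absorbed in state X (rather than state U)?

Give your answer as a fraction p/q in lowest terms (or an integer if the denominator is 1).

Answer: 407/747

Derivation:
Let a_i = P(absorbed in X | start in state i).
Boundary conditions: a_X = 1, a_U = 0.
For each transient state i, a_i = sum_j P(i->j) * a_j:
  a_Y = 1/3*a_X + 1/5*a_Y + 1/15*a_Z + 1/5*a_W + 1/5*a_U
  a_Z = 0*a_X + 2/15*a_Y + 3/5*a_Z + 1/15*a_W + 1/5*a_U
  a_W = 1/5*a_X + 1/5*a_Y + 2/15*a_Z + 1/5*a_W + 4/15*a_U

Substituting a_X = 1 and a_U = 0, rearrange to (I - Q) a = r where r[i] = P(i -> X):
  [4/5, -1/15, -1/5] . (a_Y, a_Z, a_W) = 1/3
  [-2/15, 2/5, -1/15] . (a_Y, a_Z, a_W) = 0
  [-1/5, -2/15, 4/5] . (a_Y, a_Z, a_W) = 1/5

Solving yields:
  a_Y = 407/747
  a_Z = 21/83
  a_W = 320/747

Starting state is Y, so the absorption probability is a_Y = 407/747.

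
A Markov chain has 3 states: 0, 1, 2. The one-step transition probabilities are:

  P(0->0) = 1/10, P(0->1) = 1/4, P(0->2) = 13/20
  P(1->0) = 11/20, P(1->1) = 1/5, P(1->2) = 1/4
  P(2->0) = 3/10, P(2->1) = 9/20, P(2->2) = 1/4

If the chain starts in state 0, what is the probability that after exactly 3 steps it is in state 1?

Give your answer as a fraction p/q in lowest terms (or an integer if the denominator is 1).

Answer: 2317/8000

Derivation:
Computing P^3 by repeated multiplication:
P^1 =
  0: [1/10, 1/4, 13/20]
  1: [11/20, 1/5, 1/4]
  2: [3/10, 9/20, 1/4]
P^2 =
  0: [137/400, 147/400, 29/100]
  1: [6/25, 29/100, 47/100]
  2: [141/400, 111/400, 37/100]
P^3 =
  0: [2587/8000, 2317/8000, 387/1000]
  1: [649/2000, 659/2000, 173/500]
  2: [2391/8000, 2481/8000, 391/1000]

(P^3)[0 -> 1] = 2317/8000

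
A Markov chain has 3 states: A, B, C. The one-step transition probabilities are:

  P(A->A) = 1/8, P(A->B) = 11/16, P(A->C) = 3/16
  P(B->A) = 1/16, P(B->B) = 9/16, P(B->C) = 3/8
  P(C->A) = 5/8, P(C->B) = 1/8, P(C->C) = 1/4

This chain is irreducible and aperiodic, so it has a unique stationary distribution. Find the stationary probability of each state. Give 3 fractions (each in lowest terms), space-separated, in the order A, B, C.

The stationary distribution satisfies pi = pi * P, i.e.:
  pi_A = 1/8*pi_A + 1/16*pi_B + 5/8*pi_C
  pi_B = 11/16*pi_A + 9/16*pi_B + 1/8*pi_C
  pi_C = 3/16*pi_A + 3/8*pi_B + 1/4*pi_C
with normalization: pi_A + pi_B + pi_C = 1.

Using the first 2 balance equations plus normalization, the linear system A*pi = b is:
  [-7/8, 1/16, 5/8] . pi = 0
  [11/16, -7/16, 1/8] . pi = 0
  [1, 1, 1] . pi = 1

Solving yields:
  pi_A = 8/33
  pi_B = 46/99
  pi_C = 29/99

Verification (pi * P):
  8/33*1/8 + 46/99*1/16 + 29/99*5/8 = 8/33 = pi_A  (ok)
  8/33*11/16 + 46/99*9/16 + 29/99*1/8 = 46/99 = pi_B  (ok)
  8/33*3/16 + 46/99*3/8 + 29/99*1/4 = 29/99 = pi_C  (ok)

Answer: 8/33 46/99 29/99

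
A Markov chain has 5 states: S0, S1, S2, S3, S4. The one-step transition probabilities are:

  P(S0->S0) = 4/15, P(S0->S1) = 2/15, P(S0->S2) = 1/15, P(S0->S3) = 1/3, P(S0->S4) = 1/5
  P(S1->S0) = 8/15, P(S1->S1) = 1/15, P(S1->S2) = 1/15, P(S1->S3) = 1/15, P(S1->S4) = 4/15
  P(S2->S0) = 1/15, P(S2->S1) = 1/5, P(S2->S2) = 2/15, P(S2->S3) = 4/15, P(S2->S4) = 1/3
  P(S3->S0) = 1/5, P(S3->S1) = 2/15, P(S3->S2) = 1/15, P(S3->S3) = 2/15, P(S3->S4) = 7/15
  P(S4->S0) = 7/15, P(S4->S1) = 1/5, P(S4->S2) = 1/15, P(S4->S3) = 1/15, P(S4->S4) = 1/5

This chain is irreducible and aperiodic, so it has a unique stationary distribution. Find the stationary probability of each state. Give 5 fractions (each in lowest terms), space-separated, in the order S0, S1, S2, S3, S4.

Answer: 21311/64036 4681/32018 1/14 11643/64036 8573/32018

Derivation:
The stationary distribution satisfies pi = pi * P, i.e.:
  pi_S0 = 4/15*pi_S0 + 8/15*pi_S1 + 1/15*pi_S2 + 1/5*pi_S3 + 7/15*pi_S4
  pi_S1 = 2/15*pi_S0 + 1/15*pi_S1 + 1/5*pi_S2 + 2/15*pi_S3 + 1/5*pi_S4
  pi_S2 = 1/15*pi_S0 + 1/15*pi_S1 + 2/15*pi_S2 + 1/15*pi_S3 + 1/15*pi_S4
  pi_S3 = 1/3*pi_S0 + 1/15*pi_S1 + 4/15*pi_S2 + 2/15*pi_S3 + 1/15*pi_S4
  pi_S4 = 1/5*pi_S0 + 4/15*pi_S1 + 1/3*pi_S2 + 7/15*pi_S3 + 1/5*pi_S4
with normalization: pi_S0 + pi_S1 + pi_S2 + pi_S3 + pi_S4 = 1.

Using the first 4 balance equations plus normalization, the linear system A*pi = b is:
  [-11/15, 8/15, 1/15, 1/5, 7/15] . pi = 0
  [2/15, -14/15, 1/5, 2/15, 1/5] . pi = 0
  [1/15, 1/15, -13/15, 1/15, 1/15] . pi = 0
  [1/3, 1/15, 4/15, -13/15, 1/15] . pi = 0
  [1, 1, 1, 1, 1] . pi = 1

Solving yields:
  pi_S0 = 21311/64036
  pi_S1 = 4681/32018
  pi_S2 = 1/14
  pi_S3 = 11643/64036
  pi_S4 = 8573/32018

Verification (pi * P):
  21311/64036*4/15 + 4681/32018*8/15 + 1/14*1/15 + 11643/64036*1/5 + 8573/32018*7/15 = 21311/64036 = pi_S0  (ok)
  21311/64036*2/15 + 4681/32018*1/15 + 1/14*1/5 + 11643/64036*2/15 + 8573/32018*1/5 = 4681/32018 = pi_S1  (ok)
  21311/64036*1/15 + 4681/32018*1/15 + 1/14*2/15 + 11643/64036*1/15 + 8573/32018*1/15 = 1/14 = pi_S2  (ok)
  21311/64036*1/3 + 4681/32018*1/15 + 1/14*4/15 + 11643/64036*2/15 + 8573/32018*1/15 = 11643/64036 = pi_S3  (ok)
  21311/64036*1/5 + 4681/32018*4/15 + 1/14*1/3 + 11643/64036*7/15 + 8573/32018*1/5 = 8573/32018 = pi_S4  (ok)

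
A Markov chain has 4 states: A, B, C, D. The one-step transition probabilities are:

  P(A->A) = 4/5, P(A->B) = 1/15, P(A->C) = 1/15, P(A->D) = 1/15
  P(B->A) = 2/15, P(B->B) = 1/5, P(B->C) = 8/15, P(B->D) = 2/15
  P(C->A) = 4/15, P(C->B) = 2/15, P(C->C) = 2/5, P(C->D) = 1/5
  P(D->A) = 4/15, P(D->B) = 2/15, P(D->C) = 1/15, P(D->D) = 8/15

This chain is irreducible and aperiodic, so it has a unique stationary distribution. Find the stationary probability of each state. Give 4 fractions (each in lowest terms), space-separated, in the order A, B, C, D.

Answer: 13/24 5/48 83/480 29/160

Derivation:
The stationary distribution satisfies pi = pi * P, i.e.:
  pi_A = 4/5*pi_A + 2/15*pi_B + 4/15*pi_C + 4/15*pi_D
  pi_B = 1/15*pi_A + 1/5*pi_B + 2/15*pi_C + 2/15*pi_D
  pi_C = 1/15*pi_A + 8/15*pi_B + 2/5*pi_C + 1/15*pi_D
  pi_D = 1/15*pi_A + 2/15*pi_B + 1/5*pi_C + 8/15*pi_D
with normalization: pi_A + pi_B + pi_C + pi_D = 1.

Using the first 3 balance equations plus normalization, the linear system A*pi = b is:
  [-1/5, 2/15, 4/15, 4/15] . pi = 0
  [1/15, -4/5, 2/15, 2/15] . pi = 0
  [1/15, 8/15, -3/5, 1/15] . pi = 0
  [1, 1, 1, 1] . pi = 1

Solving yields:
  pi_A = 13/24
  pi_B = 5/48
  pi_C = 83/480
  pi_D = 29/160

Verification (pi * P):
  13/24*4/5 + 5/48*2/15 + 83/480*4/15 + 29/160*4/15 = 13/24 = pi_A  (ok)
  13/24*1/15 + 5/48*1/5 + 83/480*2/15 + 29/160*2/15 = 5/48 = pi_B  (ok)
  13/24*1/15 + 5/48*8/15 + 83/480*2/5 + 29/160*1/15 = 83/480 = pi_C  (ok)
  13/24*1/15 + 5/48*2/15 + 83/480*1/5 + 29/160*8/15 = 29/160 = pi_D  (ok)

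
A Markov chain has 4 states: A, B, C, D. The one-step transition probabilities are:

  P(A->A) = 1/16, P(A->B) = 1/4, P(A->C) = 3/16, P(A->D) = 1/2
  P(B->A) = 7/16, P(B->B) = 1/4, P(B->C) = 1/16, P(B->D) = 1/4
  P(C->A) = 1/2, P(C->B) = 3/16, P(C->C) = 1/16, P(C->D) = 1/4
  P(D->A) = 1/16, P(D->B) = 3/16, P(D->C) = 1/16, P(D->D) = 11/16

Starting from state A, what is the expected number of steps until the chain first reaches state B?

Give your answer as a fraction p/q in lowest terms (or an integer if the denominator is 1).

Answer: 3616/749

Derivation:
Let h_i = expected steps to first reach B from state i.
Boundary: h_B = 0.
First-step equations for the other states:
  h_A = 1 + 1/16*h_A + 1/4*h_B + 3/16*h_C + 1/2*h_D
  h_C = 1 + 1/2*h_A + 3/16*h_B + 1/16*h_C + 1/4*h_D
  h_D = 1 + 1/16*h_A + 3/16*h_B + 1/16*h_C + 11/16*h_D

Substituting h_B = 0 and rearranging gives the linear system (I - Q) h = 1:
  [15/16, -3/16, -1/2] . (h_A, h_C, h_D) = 1
  [-1/2, 15/16, -1/4] . (h_A, h_C, h_D) = 1
  [-1/16, -1/16, 5/16] . (h_A, h_C, h_D) = 1

Solving yields:
  h_A = 3616/749
  h_C = 3760/749
  h_D = 3872/749

Starting state is A, so the expected hitting time is h_A = 3616/749.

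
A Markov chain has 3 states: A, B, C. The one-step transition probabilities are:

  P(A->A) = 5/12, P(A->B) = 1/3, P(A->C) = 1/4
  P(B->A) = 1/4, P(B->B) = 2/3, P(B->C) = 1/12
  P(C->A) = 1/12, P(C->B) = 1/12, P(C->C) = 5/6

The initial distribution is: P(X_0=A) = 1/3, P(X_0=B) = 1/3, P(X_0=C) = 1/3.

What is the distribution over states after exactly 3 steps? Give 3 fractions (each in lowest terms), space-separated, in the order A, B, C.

Propagating the distribution step by step (d_{t+1} = d_t * P):
d_0 = (A=1/3, B=1/3, C=1/3)
  d_1[A] = 1/3*5/12 + 1/3*1/4 + 1/3*1/12 = 1/4
  d_1[B] = 1/3*1/3 + 1/3*2/3 + 1/3*1/12 = 13/36
  d_1[C] = 1/3*1/4 + 1/3*1/12 + 1/3*5/6 = 7/18
d_1 = (A=1/4, B=13/36, C=7/18)
  d_2[A] = 1/4*5/12 + 13/36*1/4 + 7/18*1/12 = 49/216
  d_2[B] = 1/4*1/3 + 13/36*2/3 + 7/18*1/12 = 77/216
  d_2[C] = 1/4*1/4 + 13/36*1/12 + 7/18*5/6 = 5/12
d_2 = (A=49/216, B=77/216, C=5/12)
  d_3[A] = 49/216*5/12 + 77/216*1/4 + 5/12*1/12 = 283/1296
  d_3[B] = 49/216*1/3 + 77/216*2/3 + 5/12*1/12 = 451/1296
  d_3[C] = 49/216*1/4 + 77/216*1/12 + 5/12*5/6 = 281/648
d_3 = (A=283/1296, B=451/1296, C=281/648)

Answer: 283/1296 451/1296 281/648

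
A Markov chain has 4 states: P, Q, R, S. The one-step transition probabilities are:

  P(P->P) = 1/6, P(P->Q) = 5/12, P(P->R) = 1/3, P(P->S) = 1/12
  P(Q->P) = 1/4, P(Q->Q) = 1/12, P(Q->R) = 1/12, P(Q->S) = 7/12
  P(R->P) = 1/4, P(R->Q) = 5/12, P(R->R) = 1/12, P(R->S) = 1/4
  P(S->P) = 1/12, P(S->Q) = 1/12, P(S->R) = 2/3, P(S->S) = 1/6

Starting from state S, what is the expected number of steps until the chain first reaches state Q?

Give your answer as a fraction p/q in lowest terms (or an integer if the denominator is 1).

Let h_i = expected steps to first reach Q from state i.
Boundary: h_Q = 0.
First-step equations for the other states:
  h_P = 1 + 1/6*h_P + 5/12*h_Q + 1/3*h_R + 1/12*h_S
  h_R = 1 + 1/4*h_P + 5/12*h_Q + 1/12*h_R + 1/4*h_S
  h_S = 1 + 1/12*h_P + 1/12*h_Q + 2/3*h_R + 1/6*h_S

Substituting h_Q = 0 and rearranging gives the linear system (I - Q) h = 1:
  [5/6, -1/3, -1/12] . (h_P, h_R, h_S) = 1
  [-1/4, 11/12, -1/4] . (h_P, h_R, h_S) = 1
  [-1/12, -2/3, 5/6] . (h_P, h_R, h_S) = 1

Solving yields:
  h_P = 628/231
  h_R = 20/7
  h_S = 124/33

Starting state is S, so the expected hitting time is h_S = 124/33.

Answer: 124/33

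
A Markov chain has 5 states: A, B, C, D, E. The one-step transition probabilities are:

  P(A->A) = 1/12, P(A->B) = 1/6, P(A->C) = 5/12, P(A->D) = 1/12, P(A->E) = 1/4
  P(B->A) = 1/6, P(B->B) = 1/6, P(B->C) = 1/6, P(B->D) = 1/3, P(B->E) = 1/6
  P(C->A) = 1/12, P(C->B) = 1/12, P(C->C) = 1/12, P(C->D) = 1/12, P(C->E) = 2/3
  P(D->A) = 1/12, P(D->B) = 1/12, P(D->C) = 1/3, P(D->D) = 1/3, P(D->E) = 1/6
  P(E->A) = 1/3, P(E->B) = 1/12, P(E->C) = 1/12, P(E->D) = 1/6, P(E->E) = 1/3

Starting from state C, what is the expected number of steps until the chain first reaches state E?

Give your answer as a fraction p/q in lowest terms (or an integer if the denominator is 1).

Let h_i = expected steps to first reach E from state i.
Boundary: h_E = 0.
First-step equations for the other states:
  h_A = 1 + 1/12*h_A + 1/6*h_B + 5/12*h_C + 1/12*h_D + 1/4*h_E
  h_B = 1 + 1/6*h_A + 1/6*h_B + 1/6*h_C + 1/3*h_D + 1/6*h_E
  h_C = 1 + 1/12*h_A + 1/12*h_B + 1/12*h_C + 1/12*h_D + 2/3*h_E
  h_D = 1 + 1/12*h_A + 1/12*h_B + 1/3*h_C + 1/3*h_D + 1/6*h_E

Substituting h_E = 0 and rearranging gives the linear system (I - Q) h = 1:
  [11/12, -1/6, -5/12, -1/12] . (h_A, h_B, h_C, h_D) = 1
  [-1/6, 5/6, -1/6, -1/3] . (h_A, h_B, h_C, h_D) = 1
  [-1/12, -1/12, 11/12, -1/12] . (h_A, h_B, h_C, h_D) = 1
  [-1/12, -1/12, -1/3, 2/3] . (h_A, h_B, h_C, h_D) = 1

Solving yields:
  h_A = 3492/1195
  h_B = 4176/1195
  h_C = 2358/1195
  h_D = 786/239

Starting state is C, so the expected hitting time is h_C = 2358/1195.

Answer: 2358/1195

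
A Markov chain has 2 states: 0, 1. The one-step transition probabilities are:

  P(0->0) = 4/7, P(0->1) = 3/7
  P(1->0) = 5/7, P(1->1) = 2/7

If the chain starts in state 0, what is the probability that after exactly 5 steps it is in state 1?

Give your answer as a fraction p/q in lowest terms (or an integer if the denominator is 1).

Computing P^5 by repeated multiplication:
P^1 =
  0: [4/7, 3/7]
  1: [5/7, 2/7]
P^2 =
  0: [31/49, 18/49]
  1: [30/49, 19/49]
P^3 =
  0: [214/343, 129/343]
  1: [215/343, 128/343]
P^4 =
  0: [1501/2401, 900/2401]
  1: [1500/2401, 901/2401]
P^5 =
  0: [10504/16807, 6303/16807]
  1: [10505/16807, 6302/16807]

(P^5)[0 -> 1] = 6303/16807

Answer: 6303/16807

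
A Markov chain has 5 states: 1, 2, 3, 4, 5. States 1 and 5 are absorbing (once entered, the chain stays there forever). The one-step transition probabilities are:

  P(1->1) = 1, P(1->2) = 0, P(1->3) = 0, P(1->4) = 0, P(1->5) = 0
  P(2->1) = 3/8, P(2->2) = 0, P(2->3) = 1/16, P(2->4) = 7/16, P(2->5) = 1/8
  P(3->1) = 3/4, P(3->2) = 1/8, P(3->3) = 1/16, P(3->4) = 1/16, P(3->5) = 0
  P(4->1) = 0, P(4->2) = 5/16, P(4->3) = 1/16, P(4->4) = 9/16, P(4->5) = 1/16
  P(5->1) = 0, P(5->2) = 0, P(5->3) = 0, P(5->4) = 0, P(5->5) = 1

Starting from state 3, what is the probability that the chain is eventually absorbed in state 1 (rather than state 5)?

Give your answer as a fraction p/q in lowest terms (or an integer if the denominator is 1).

Let a_i = P(absorbed in 1 | start in state i).
Boundary conditions: a_1 = 1, a_5 = 0.
For each transient state i, a_i = sum_j P(i->j) * a_j:
  a_2 = 3/8*a_1 + 0*a_2 + 1/16*a_3 + 7/16*a_4 + 1/8*a_5
  a_3 = 3/4*a_1 + 1/8*a_2 + 1/16*a_3 + 1/16*a_4 + 0*a_5
  a_4 = 0*a_1 + 5/16*a_2 + 1/16*a_3 + 9/16*a_4 + 1/16*a_5

Substituting a_1 = 1 and a_5 = 0, rearrange to (I - Q) a = r where r[i] = P(i -> 1):
  [1, -1/16, -7/16] . (a_2, a_3, a_4) = 3/8
  [-1/8, 15/16, -1/16] . (a_2, a_3, a_4) = 3/4
  [-5/16, -1/16, 7/16] . (a_2, a_3, a_4) = 0

Solving yields:
  a_2 = 396/553
  a_3 = 519/553
  a_4 = 51/79

Starting state is 3, so the absorption probability is a_3 = 519/553.

Answer: 519/553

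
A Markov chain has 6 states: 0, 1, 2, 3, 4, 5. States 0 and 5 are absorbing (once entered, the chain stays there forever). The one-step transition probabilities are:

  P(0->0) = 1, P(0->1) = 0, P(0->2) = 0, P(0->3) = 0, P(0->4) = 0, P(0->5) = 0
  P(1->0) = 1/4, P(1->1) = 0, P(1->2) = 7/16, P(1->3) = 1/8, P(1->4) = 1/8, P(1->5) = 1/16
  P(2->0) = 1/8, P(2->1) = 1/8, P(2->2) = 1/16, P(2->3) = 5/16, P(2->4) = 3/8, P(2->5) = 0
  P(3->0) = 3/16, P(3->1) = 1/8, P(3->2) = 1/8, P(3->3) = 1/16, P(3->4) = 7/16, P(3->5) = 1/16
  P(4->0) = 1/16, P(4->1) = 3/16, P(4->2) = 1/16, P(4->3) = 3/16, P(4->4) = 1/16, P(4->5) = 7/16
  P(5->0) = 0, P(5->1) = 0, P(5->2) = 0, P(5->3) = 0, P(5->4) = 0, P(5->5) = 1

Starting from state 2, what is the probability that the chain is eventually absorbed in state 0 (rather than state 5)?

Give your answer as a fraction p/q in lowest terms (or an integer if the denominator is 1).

Answer: 16778/33901

Derivation:
Let a_i = P(absorbed in 0 | start in state i).
Boundary conditions: a_0 = 1, a_5 = 0.
For each transient state i, a_i = sum_j P(i->j) * a_j:
  a_1 = 1/4*a_0 + 0*a_1 + 7/16*a_2 + 1/8*a_3 + 1/8*a_4 + 1/16*a_5
  a_2 = 1/8*a_0 + 1/8*a_1 + 1/16*a_2 + 5/16*a_3 + 3/8*a_4 + 0*a_5
  a_3 = 3/16*a_0 + 1/8*a_1 + 1/8*a_2 + 1/16*a_3 + 7/16*a_4 + 1/16*a_5
  a_4 = 1/16*a_0 + 3/16*a_1 + 1/16*a_2 + 3/16*a_3 + 1/16*a_4 + 7/16*a_5

Substituting a_0 = 1 and a_5 = 0, rearrange to (I - Q) a = r where r[i] = P(i -> 0):
  [1, -7/16, -1/8, -1/8] . (a_1, a_2, a_3, a_4) = 1/4
  [-1/8, 15/16, -5/16, -3/8] . (a_1, a_2, a_3, a_4) = 1/8
  [-1/8, -1/8, 15/16, -7/16] . (a_1, a_2, a_3, a_4) = 3/16
  [-3/16, -1/16, -3/16, 15/16] . (a_1, a_2, a_3, a_4) = 1/16

Solving yields:
  a_1 = 19190/33901
  a_2 = 16778/33901
  a_3 = 16482/33901
  a_4 = 10513/33901

Starting state is 2, so the absorption probability is a_2 = 16778/33901.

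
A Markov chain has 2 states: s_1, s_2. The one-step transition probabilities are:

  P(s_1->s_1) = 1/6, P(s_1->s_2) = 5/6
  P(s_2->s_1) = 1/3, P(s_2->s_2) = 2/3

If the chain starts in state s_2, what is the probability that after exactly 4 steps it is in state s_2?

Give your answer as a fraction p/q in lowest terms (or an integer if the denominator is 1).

Answer: 463/648

Derivation:
Computing P^4 by repeated multiplication:
P^1 =
  s_1: [1/6, 5/6]
  s_2: [1/3, 2/3]
P^2 =
  s_1: [11/36, 25/36]
  s_2: [5/18, 13/18]
P^3 =
  s_1: [61/216, 155/216]
  s_2: [31/108, 77/108]
P^4 =
  s_1: [371/1296, 925/1296]
  s_2: [185/648, 463/648]

(P^4)[s_2 -> s_2] = 463/648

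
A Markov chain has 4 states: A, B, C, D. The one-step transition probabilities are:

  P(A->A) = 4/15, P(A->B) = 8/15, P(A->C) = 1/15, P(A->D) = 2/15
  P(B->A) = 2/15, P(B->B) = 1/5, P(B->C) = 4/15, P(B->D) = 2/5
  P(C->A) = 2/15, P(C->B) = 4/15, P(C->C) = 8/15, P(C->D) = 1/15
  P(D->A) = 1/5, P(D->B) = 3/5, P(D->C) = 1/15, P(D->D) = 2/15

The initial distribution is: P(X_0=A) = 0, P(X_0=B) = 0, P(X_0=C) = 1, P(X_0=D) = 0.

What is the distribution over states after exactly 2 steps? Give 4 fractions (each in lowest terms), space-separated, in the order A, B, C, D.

Answer: 7/45 23/75 83/225 38/225

Derivation:
Propagating the distribution step by step (d_{t+1} = d_t * P):
d_0 = (A=0, B=0, C=1, D=0)
  d_1[A] = 0*4/15 + 0*2/15 + 1*2/15 + 0*1/5 = 2/15
  d_1[B] = 0*8/15 + 0*1/5 + 1*4/15 + 0*3/5 = 4/15
  d_1[C] = 0*1/15 + 0*4/15 + 1*8/15 + 0*1/15 = 8/15
  d_1[D] = 0*2/15 + 0*2/5 + 1*1/15 + 0*2/15 = 1/15
d_1 = (A=2/15, B=4/15, C=8/15, D=1/15)
  d_2[A] = 2/15*4/15 + 4/15*2/15 + 8/15*2/15 + 1/15*1/5 = 7/45
  d_2[B] = 2/15*8/15 + 4/15*1/5 + 8/15*4/15 + 1/15*3/5 = 23/75
  d_2[C] = 2/15*1/15 + 4/15*4/15 + 8/15*8/15 + 1/15*1/15 = 83/225
  d_2[D] = 2/15*2/15 + 4/15*2/5 + 8/15*1/15 + 1/15*2/15 = 38/225
d_2 = (A=7/45, B=23/75, C=83/225, D=38/225)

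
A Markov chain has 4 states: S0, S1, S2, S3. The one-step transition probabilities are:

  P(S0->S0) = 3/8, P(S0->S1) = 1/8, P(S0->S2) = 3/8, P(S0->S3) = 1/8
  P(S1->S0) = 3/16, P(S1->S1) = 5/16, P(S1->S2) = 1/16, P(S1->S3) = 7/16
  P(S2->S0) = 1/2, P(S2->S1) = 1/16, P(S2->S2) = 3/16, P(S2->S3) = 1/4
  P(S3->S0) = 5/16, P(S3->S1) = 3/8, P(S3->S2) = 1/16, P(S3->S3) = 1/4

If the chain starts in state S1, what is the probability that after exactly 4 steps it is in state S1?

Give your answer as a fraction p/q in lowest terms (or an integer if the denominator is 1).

Computing P^4 by repeated multiplication:
P^1 =
  S0: [3/8, 1/8, 3/8, 1/8]
  S1: [3/16, 5/16, 1/16, 7/16]
  S2: [1/2, 1/16, 3/16, 1/4]
  S3: [5/16, 3/8, 1/16, 1/4]
P^2 =
  S0: [25/64, 5/32, 29/128, 29/128]
  S1: [19/64, 37/128, 33/256, 73/256]
  S2: [95/256, 3/16, 31/128, 51/256]
  S3: [19/64, 65/256, 43/256, 9/32]
P^3 =
  S0: [737/2048, 403/2048, 109/512, 59/256]
  S1: [1307/4096, 993/4096, 351/2048, 547/2048]
  S2: [1465/4096, 399/2048, 855/4096, 489/2048]
  S3: [1355/4096, 119/512, 361/2048, 1067/4096]
P^4 =
  S0: [11479/32768, 6757/32768, 6605/32768, 7927/32768]
  S1: [21907/65536, 14845/65536, 12035/65536, 16749/65536]
  S2: [11457/32768, 13643/65536, 13131/65536, 1981/8192]
  S3: [22097/65536, 7297/32768, 12315/65536, 8265/32768]

(P^4)[S1 -> S1] = 14845/65536

Answer: 14845/65536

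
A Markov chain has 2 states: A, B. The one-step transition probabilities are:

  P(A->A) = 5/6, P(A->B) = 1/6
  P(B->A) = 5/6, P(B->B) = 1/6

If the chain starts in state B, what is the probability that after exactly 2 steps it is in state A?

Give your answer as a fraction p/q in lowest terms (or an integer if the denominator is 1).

Answer: 5/6

Derivation:
Computing P^2 by repeated multiplication:
P^1 =
  A: [5/6, 1/6]
  B: [5/6, 1/6]
P^2 =
  A: [5/6, 1/6]
  B: [5/6, 1/6]

(P^2)[B -> A] = 5/6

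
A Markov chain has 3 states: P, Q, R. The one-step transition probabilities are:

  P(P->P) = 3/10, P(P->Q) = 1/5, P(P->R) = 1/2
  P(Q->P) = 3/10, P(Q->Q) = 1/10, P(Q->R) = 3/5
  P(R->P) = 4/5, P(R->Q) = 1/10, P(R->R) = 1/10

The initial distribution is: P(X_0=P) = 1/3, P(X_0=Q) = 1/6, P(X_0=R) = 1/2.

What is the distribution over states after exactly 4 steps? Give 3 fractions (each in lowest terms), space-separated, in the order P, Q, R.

Answer: 1153/2400 56/375 1481/4000

Derivation:
Propagating the distribution step by step (d_{t+1} = d_t * P):
d_0 = (P=1/3, Q=1/6, R=1/2)
  d_1[P] = 1/3*3/10 + 1/6*3/10 + 1/2*4/5 = 11/20
  d_1[Q] = 1/3*1/5 + 1/6*1/10 + 1/2*1/10 = 2/15
  d_1[R] = 1/3*1/2 + 1/6*3/5 + 1/2*1/10 = 19/60
d_1 = (P=11/20, Q=2/15, R=19/60)
  d_2[P] = 11/20*3/10 + 2/15*3/10 + 19/60*4/5 = 11/24
  d_2[Q] = 11/20*1/5 + 2/15*1/10 + 19/60*1/10 = 31/200
  d_2[R] = 11/20*1/2 + 2/15*3/5 + 19/60*1/10 = 29/75
d_2 = (P=11/24, Q=31/200, R=29/75)
  d_3[P] = 11/24*3/10 + 31/200*3/10 + 29/75*4/5 = 37/75
  d_3[Q] = 11/24*1/5 + 31/200*1/10 + 29/75*1/10 = 7/48
  d_3[R] = 11/24*1/2 + 31/200*3/5 + 29/75*1/10 = 433/1200
d_3 = (P=37/75, Q=7/48, R=433/1200)
  d_4[P] = 37/75*3/10 + 7/48*3/10 + 433/1200*4/5 = 1153/2400
  d_4[Q] = 37/75*1/5 + 7/48*1/10 + 433/1200*1/10 = 56/375
  d_4[R] = 37/75*1/2 + 7/48*3/5 + 433/1200*1/10 = 1481/4000
d_4 = (P=1153/2400, Q=56/375, R=1481/4000)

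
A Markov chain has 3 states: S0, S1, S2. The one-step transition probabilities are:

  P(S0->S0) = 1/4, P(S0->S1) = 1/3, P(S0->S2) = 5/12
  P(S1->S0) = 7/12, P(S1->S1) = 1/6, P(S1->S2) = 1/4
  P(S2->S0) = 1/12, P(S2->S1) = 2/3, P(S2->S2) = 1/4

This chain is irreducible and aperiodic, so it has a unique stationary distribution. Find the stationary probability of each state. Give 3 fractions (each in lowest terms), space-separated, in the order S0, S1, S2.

Answer: 11/34 19/51 31/102

Derivation:
The stationary distribution satisfies pi = pi * P, i.e.:
  pi_S0 = 1/4*pi_S0 + 7/12*pi_S1 + 1/12*pi_S2
  pi_S1 = 1/3*pi_S0 + 1/6*pi_S1 + 2/3*pi_S2
  pi_S2 = 5/12*pi_S0 + 1/4*pi_S1 + 1/4*pi_S2
with normalization: pi_S0 + pi_S1 + pi_S2 = 1.

Using the first 2 balance equations plus normalization, the linear system A*pi = b is:
  [-3/4, 7/12, 1/12] . pi = 0
  [1/3, -5/6, 2/3] . pi = 0
  [1, 1, 1] . pi = 1

Solving yields:
  pi_S0 = 11/34
  pi_S1 = 19/51
  pi_S2 = 31/102

Verification (pi * P):
  11/34*1/4 + 19/51*7/12 + 31/102*1/12 = 11/34 = pi_S0  (ok)
  11/34*1/3 + 19/51*1/6 + 31/102*2/3 = 19/51 = pi_S1  (ok)
  11/34*5/12 + 19/51*1/4 + 31/102*1/4 = 31/102 = pi_S2  (ok)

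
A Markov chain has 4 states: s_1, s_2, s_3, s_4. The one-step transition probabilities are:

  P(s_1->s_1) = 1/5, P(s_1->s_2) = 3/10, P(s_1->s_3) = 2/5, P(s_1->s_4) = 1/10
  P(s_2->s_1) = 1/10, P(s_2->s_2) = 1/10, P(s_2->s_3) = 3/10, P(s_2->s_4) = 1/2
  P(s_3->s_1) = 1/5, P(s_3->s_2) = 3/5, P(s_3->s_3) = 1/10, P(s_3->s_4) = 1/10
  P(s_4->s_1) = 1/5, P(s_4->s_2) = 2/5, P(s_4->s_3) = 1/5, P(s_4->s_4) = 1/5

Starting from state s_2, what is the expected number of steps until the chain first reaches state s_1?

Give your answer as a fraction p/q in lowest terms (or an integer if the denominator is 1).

Let h_i = expected steps to first reach s_1 from state i.
Boundary: h_s_1 = 0.
First-step equations for the other states:
  h_s_2 = 1 + 1/10*h_s_1 + 1/10*h_s_2 + 3/10*h_s_3 + 1/2*h_s_4
  h_s_3 = 1 + 1/5*h_s_1 + 3/5*h_s_2 + 1/10*h_s_3 + 1/10*h_s_4
  h_s_4 = 1 + 1/5*h_s_1 + 2/5*h_s_2 + 1/5*h_s_3 + 1/5*h_s_4

Substituting h_s_1 = 0 and rearranging gives the linear system (I - Q) h = 1:
  [9/10, -3/10, -1/2] . (h_s_2, h_s_3, h_s_4) = 1
  [-3/5, 9/10, -1/10] . (h_s_2, h_s_3, h_s_4) = 1
  [-2/5, -1/5, 4/5] . (h_s_2, h_s_3, h_s_4) = 1

Solving yields:
  h_s_2 = 760/117
  h_s_3 = 55/9
  h_s_4 = 235/39

Starting state is s_2, so the expected hitting time is h_s_2 = 760/117.

Answer: 760/117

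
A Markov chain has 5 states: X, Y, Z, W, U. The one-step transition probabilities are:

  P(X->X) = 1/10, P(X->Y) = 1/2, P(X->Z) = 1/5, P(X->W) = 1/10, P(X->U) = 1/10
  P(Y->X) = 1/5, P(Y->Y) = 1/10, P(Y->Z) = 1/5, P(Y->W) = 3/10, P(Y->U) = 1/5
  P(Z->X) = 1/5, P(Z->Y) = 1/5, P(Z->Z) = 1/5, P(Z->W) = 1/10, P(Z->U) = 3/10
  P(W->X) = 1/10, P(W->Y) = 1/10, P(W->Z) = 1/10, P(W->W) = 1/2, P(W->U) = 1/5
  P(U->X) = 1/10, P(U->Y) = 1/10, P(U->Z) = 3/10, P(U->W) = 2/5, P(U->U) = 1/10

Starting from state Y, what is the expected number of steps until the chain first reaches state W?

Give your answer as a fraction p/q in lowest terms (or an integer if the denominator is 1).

Answer: 11890/2877

Derivation:
Let h_i = expected steps to first reach W from state i.
Boundary: h_W = 0.
First-step equations for the other states:
  h_X = 1 + 1/10*h_X + 1/2*h_Y + 1/5*h_Z + 1/10*h_W + 1/10*h_U
  h_Y = 1 + 1/5*h_X + 1/10*h_Y + 1/5*h_Z + 3/10*h_W + 1/5*h_U
  h_Z = 1 + 1/5*h_X + 1/5*h_Y + 1/5*h_Z + 1/10*h_W + 3/10*h_U
  h_U = 1 + 1/10*h_X + 1/10*h_Y + 3/10*h_Z + 2/5*h_W + 1/10*h_U

Substituting h_W = 0 and rearranging gives the linear system (I - Q) h = 1:
  [9/10, -1/2, -1/5, -1/10] . (h_X, h_Y, h_Z, h_U) = 1
  [-1/5, 9/10, -1/5, -1/5] . (h_X, h_Y, h_Z, h_U) = 1
  [-1/5, -1/5, 4/5, -3/10] . (h_X, h_Y, h_Z, h_U) = 1
  [-1/10, -1/10, -3/10, 9/10] . (h_X, h_Y, h_Z, h_U) = 1

Solving yields:
  h_X = 14150/2877
  h_Y = 11890/2877
  h_Z = 4720/959
  h_U = 10810/2877

Starting state is Y, so the expected hitting time is h_Y = 11890/2877.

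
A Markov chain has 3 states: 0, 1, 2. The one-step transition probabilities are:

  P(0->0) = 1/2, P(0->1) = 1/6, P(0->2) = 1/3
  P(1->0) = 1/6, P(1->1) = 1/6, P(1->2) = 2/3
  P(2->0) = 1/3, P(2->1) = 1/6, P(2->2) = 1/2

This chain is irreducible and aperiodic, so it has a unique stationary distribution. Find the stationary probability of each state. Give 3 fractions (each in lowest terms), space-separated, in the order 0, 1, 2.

The stationary distribution satisfies pi = pi * P, i.e.:
  pi_0 = 1/2*pi_0 + 1/6*pi_1 + 1/3*pi_2
  pi_1 = 1/6*pi_0 + 1/6*pi_1 + 1/6*pi_2
  pi_2 = 1/3*pi_0 + 2/3*pi_1 + 1/2*pi_2
with normalization: pi_0 + pi_1 + pi_2 = 1.

Using the first 2 balance equations plus normalization, the linear system A*pi = b is:
  [-1/2, 1/6, 1/3] . pi = 0
  [1/6, -5/6, 1/6] . pi = 0
  [1, 1, 1] . pi = 1

Solving yields:
  pi_0 = 11/30
  pi_1 = 1/6
  pi_2 = 7/15

Verification (pi * P):
  11/30*1/2 + 1/6*1/6 + 7/15*1/3 = 11/30 = pi_0  (ok)
  11/30*1/6 + 1/6*1/6 + 7/15*1/6 = 1/6 = pi_1  (ok)
  11/30*1/3 + 1/6*2/3 + 7/15*1/2 = 7/15 = pi_2  (ok)

Answer: 11/30 1/6 7/15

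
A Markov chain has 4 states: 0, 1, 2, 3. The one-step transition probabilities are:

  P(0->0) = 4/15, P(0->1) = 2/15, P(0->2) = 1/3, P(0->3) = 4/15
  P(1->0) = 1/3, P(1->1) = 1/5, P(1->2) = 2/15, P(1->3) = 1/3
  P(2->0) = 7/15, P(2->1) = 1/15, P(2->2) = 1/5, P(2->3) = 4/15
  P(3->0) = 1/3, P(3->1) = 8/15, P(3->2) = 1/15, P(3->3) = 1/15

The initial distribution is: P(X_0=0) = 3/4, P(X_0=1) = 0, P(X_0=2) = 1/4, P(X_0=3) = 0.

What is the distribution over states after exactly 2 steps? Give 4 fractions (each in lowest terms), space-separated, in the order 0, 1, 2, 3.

Propagating the distribution step by step (d_{t+1} = d_t * P):
d_0 = (0=3/4, 1=0, 2=1/4, 3=0)
  d_1[0] = 3/4*4/15 + 0*1/3 + 1/4*7/15 + 0*1/3 = 19/60
  d_1[1] = 3/4*2/15 + 0*1/5 + 1/4*1/15 + 0*8/15 = 7/60
  d_1[2] = 3/4*1/3 + 0*2/15 + 1/4*1/5 + 0*1/15 = 3/10
  d_1[3] = 3/4*4/15 + 0*1/3 + 1/4*4/15 + 0*1/15 = 4/15
d_1 = (0=19/60, 1=7/60, 2=3/10, 3=4/15)
  d_2[0] = 19/60*4/15 + 7/60*1/3 + 3/10*7/15 + 4/15*1/3 = 317/900
  d_2[1] = 19/60*2/15 + 7/60*1/5 + 3/10*1/15 + 4/15*8/15 = 41/180
  d_2[2] = 19/60*1/3 + 7/60*2/15 + 3/10*1/5 + 4/15*1/15 = 179/900
  d_2[3] = 19/60*4/15 + 7/60*1/3 + 3/10*4/15 + 4/15*1/15 = 199/900
d_2 = (0=317/900, 1=41/180, 2=179/900, 3=199/900)

Answer: 317/900 41/180 179/900 199/900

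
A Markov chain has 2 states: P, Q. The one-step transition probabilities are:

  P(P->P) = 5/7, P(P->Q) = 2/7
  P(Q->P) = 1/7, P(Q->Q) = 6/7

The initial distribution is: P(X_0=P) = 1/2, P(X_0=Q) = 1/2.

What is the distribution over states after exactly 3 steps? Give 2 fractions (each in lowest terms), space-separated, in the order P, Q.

Propagating the distribution step by step (d_{t+1} = d_t * P):
d_0 = (P=1/2, Q=1/2)
  d_1[P] = 1/2*5/7 + 1/2*1/7 = 3/7
  d_1[Q] = 1/2*2/7 + 1/2*6/7 = 4/7
d_1 = (P=3/7, Q=4/7)
  d_2[P] = 3/7*5/7 + 4/7*1/7 = 19/49
  d_2[Q] = 3/7*2/7 + 4/7*6/7 = 30/49
d_2 = (P=19/49, Q=30/49)
  d_3[P] = 19/49*5/7 + 30/49*1/7 = 125/343
  d_3[Q] = 19/49*2/7 + 30/49*6/7 = 218/343
d_3 = (P=125/343, Q=218/343)

Answer: 125/343 218/343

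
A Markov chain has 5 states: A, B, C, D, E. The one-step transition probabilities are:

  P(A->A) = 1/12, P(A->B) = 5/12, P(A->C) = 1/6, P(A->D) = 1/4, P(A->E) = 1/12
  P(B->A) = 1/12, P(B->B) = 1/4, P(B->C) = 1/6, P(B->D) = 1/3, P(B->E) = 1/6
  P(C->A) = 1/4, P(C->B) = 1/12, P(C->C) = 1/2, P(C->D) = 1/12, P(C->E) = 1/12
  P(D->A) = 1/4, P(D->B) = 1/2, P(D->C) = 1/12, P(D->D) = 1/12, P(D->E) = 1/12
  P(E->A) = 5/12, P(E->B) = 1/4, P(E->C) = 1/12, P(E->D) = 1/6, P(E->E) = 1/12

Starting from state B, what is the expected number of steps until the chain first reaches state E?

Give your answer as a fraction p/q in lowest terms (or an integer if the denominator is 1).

Let h_i = expected steps to first reach E from state i.
Boundary: h_E = 0.
First-step equations for the other states:
  h_A = 1 + 1/12*h_A + 5/12*h_B + 1/6*h_C + 1/4*h_D + 1/12*h_E
  h_B = 1 + 1/12*h_A + 1/4*h_B + 1/6*h_C + 1/3*h_D + 1/6*h_E
  h_C = 1 + 1/4*h_A + 1/12*h_B + 1/2*h_C + 1/12*h_D + 1/12*h_E
  h_D = 1 + 1/4*h_A + 1/2*h_B + 1/12*h_C + 1/12*h_D + 1/12*h_E

Substituting h_E = 0 and rearranging gives the linear system (I - Q) h = 1:
  [11/12, -5/12, -1/6, -1/4] . (h_A, h_B, h_C, h_D) = 1
  [-1/12, 3/4, -1/6, -1/3] . (h_A, h_B, h_C, h_D) = 1
  [-1/4, -1/12, 1/2, -1/12] . (h_A, h_B, h_C, h_D) = 1
  [-1/4, -1/2, -1/12, 11/12] . (h_A, h_B, h_C, h_D) = 1

Solving yields:
  h_A = 3056/333
  h_B = 2836/333
  h_C = 3172/333
  h_D = 3032/333

Starting state is B, so the expected hitting time is h_B = 2836/333.

Answer: 2836/333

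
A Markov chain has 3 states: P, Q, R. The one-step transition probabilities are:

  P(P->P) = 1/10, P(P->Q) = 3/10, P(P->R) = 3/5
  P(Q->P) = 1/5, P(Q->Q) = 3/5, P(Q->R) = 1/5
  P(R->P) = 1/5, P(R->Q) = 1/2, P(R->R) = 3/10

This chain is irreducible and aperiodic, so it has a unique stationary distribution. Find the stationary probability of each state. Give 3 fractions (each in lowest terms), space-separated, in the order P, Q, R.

The stationary distribution satisfies pi = pi * P, i.e.:
  pi_P = 1/10*pi_P + 1/5*pi_Q + 1/5*pi_R
  pi_Q = 3/10*pi_P + 3/5*pi_Q + 1/2*pi_R
  pi_R = 3/5*pi_P + 1/5*pi_Q + 3/10*pi_R
with normalization: pi_P + pi_Q + pi_R = 1.

Using the first 2 balance equations plus normalization, the linear system A*pi = b is:
  [-9/10, 1/5, 1/5] . pi = 0
  [3/10, -2/5, 1/2] . pi = 0
  [1, 1, 1] . pi = 1

Solving yields:
  pi_P = 2/11
  pi_Q = 17/33
  pi_R = 10/33

Verification (pi * P):
  2/11*1/10 + 17/33*1/5 + 10/33*1/5 = 2/11 = pi_P  (ok)
  2/11*3/10 + 17/33*3/5 + 10/33*1/2 = 17/33 = pi_Q  (ok)
  2/11*3/5 + 17/33*1/5 + 10/33*3/10 = 10/33 = pi_R  (ok)

Answer: 2/11 17/33 10/33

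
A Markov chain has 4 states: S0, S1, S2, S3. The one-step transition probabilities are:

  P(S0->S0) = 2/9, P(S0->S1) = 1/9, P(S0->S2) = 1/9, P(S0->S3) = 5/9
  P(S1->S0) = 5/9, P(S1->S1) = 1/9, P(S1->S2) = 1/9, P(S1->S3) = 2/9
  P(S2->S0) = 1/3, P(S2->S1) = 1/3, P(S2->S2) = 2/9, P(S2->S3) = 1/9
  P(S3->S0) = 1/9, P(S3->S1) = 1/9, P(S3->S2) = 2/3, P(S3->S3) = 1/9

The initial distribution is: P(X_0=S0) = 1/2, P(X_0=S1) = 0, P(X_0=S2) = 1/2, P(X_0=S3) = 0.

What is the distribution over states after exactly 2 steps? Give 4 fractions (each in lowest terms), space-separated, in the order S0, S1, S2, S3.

Propagating the distribution step by step (d_{t+1} = d_t * P):
d_0 = (S0=1/2, S1=0, S2=1/2, S3=0)
  d_1[S0] = 1/2*2/9 + 0*5/9 + 1/2*1/3 + 0*1/9 = 5/18
  d_1[S1] = 1/2*1/9 + 0*1/9 + 1/2*1/3 + 0*1/9 = 2/9
  d_1[S2] = 1/2*1/9 + 0*1/9 + 1/2*2/9 + 0*2/3 = 1/6
  d_1[S3] = 1/2*5/9 + 0*2/9 + 1/2*1/9 + 0*1/9 = 1/3
d_1 = (S0=5/18, S1=2/9, S2=1/6, S3=1/3)
  d_2[S0] = 5/18*2/9 + 2/9*5/9 + 1/6*1/3 + 1/3*1/9 = 5/18
  d_2[S1] = 5/18*1/9 + 2/9*1/9 + 1/6*1/3 + 1/3*1/9 = 4/27
  d_2[S2] = 5/18*1/9 + 2/9*1/9 + 1/6*2/9 + 1/3*2/3 = 17/54
  d_2[S3] = 5/18*5/9 + 2/9*2/9 + 1/6*1/9 + 1/3*1/9 = 7/27
d_2 = (S0=5/18, S1=4/27, S2=17/54, S3=7/27)

Answer: 5/18 4/27 17/54 7/27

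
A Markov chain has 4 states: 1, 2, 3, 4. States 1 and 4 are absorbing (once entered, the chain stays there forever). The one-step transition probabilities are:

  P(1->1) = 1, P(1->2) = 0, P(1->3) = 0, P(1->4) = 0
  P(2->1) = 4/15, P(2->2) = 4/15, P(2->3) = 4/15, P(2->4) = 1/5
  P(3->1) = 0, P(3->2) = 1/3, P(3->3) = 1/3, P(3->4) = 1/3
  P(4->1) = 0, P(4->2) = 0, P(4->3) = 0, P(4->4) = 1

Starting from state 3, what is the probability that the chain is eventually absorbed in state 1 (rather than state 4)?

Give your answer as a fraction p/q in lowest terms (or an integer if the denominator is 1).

Let a_i = P(absorbed in 1 | start in state i).
Boundary conditions: a_1 = 1, a_4 = 0.
For each transient state i, a_i = sum_j P(i->j) * a_j:
  a_2 = 4/15*a_1 + 4/15*a_2 + 4/15*a_3 + 1/5*a_4
  a_3 = 0*a_1 + 1/3*a_2 + 1/3*a_3 + 1/3*a_4

Substituting a_1 = 1 and a_4 = 0, rearrange to (I - Q) a = r where r[i] = P(i -> 1):
  [11/15, -4/15] . (a_2, a_3) = 4/15
  [-1/3, 2/3] . (a_2, a_3) = 0

Solving yields:
  a_2 = 4/9
  a_3 = 2/9

Starting state is 3, so the absorption probability is a_3 = 2/9.

Answer: 2/9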